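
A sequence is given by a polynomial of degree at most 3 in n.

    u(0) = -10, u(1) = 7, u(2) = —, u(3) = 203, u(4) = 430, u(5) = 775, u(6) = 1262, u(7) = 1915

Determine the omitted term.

70

Using the last 5 terms:
D1: 227, 345, 487, 653
D2: 118, 142, 166
D3: 24, 24
Constant third difference = 24.
Extend backward: 118 − 24 = 94;  227 − 94 = 133;  203 − 133 = 70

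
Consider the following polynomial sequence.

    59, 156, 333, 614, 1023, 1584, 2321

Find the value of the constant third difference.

24

First differences: 97, 177, 281, 409, 561, 737
Second differences: 80, 104, 128, 152, 176
Third differences: 24, 24, 24, 24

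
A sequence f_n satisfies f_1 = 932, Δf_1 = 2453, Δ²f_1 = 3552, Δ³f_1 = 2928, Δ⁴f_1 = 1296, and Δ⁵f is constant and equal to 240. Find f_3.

9390

Build the table forward from the leading diagonal:
Δ⁵: 240, 240, 240
Δ⁴: 1296, 1536, 1776
Δ³: 2928, 4224, 5760
Δ²: 3552, 6480, 10704
Δ: 2453, 6005, 12485
f: 932, 3385, 9390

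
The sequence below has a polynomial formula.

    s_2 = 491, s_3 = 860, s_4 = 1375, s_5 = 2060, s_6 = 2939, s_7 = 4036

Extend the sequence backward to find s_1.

244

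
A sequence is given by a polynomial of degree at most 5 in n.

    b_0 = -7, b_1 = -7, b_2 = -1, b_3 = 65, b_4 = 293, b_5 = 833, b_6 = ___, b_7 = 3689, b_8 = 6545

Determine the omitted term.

Using the first 6 terms:
0  6  66  228  540
6  60  162  312
54  102  150
48  48
Constant fourth difference = 48.
Extend forward: 150 + 48 = 198;  312 + 198 = 510;  540 + 510 = 1050;  833 + 1050 = 1883

1883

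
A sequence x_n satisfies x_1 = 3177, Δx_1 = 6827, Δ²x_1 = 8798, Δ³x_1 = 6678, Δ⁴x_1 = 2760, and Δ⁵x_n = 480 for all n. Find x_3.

25629

Build the table forward from the leading diagonal:
Δ⁵: 480, 480, 480
Δ⁴: 2760, 3240, 3720
Δ³: 6678, 9438, 12678
Δ²: 8798, 15476, 24914
Δ: 6827, 15625, 31101
x: 3177, 10004, 25629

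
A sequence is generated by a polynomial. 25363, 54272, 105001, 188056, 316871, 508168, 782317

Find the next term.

1163696

D1: 28909 , 50729 , 83055 , 128815 , 191297 , 274149
D2: 21820 , 32326 , 45760 , 62482 , 82852
D3: 10506 , 13434 , 16722 , 20370
D4: 2928 , 3288 , 3648
D5: 360 , 360
Fifth differences constant at 360.
3648 + 360 = 4008;  20370 + 4008 = 24378;  82852 + 24378 = 107230;  274149 + 107230 = 381379;  782317 + 381379 = 1163696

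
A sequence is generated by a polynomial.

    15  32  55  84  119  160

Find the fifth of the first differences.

41

First differences: 17, 23, 29, 35, 41
Second differences: 6, 6, 6, 6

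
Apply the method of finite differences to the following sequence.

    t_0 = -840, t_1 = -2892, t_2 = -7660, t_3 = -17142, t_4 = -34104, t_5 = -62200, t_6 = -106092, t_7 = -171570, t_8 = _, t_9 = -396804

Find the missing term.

-265672

Using the first 8 terms:
D1: -2052, -4768, -9482, -16962, -28096, -43892, -65478
D2: -2716, -4714, -7480, -11134, -15796, -21586
D3: -1998, -2766, -3654, -4662, -5790
D4: -768, -888, -1008, -1128
D5: -120, -120, -120
Constant fifth difference = -120.
Extend forward: -1128 − 120 = -1248;  -5790 − 1248 = -7038;  -21586 − 7038 = -28624;  -65478 − 28624 = -94102;  -171570 − 94102 = -265672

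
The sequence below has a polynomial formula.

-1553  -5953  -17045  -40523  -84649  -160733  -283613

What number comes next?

First differences: -4400 , -11092 , -23478 , -44126 , -76084 , -122880
Second differences: -6692 , -12386 , -20648 , -31958 , -46796
Third differences: -5694 , -8262 , -11310 , -14838
Fourth differences: -2568 , -3048 , -3528
Fifth differences: -480 , -480
The fifth differences are constant (-480).
-3528 − 480 = -4008;  -14838 − 4008 = -18846;  -46796 − 18846 = -65642;  -122880 − 65642 = -188522;  -283613 − 188522 = -472135

-472135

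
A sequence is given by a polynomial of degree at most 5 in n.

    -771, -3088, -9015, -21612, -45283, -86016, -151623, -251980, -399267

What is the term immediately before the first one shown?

-2317, -5927, -12597, -23671, -40733, -65607, -100357, -147287
-3610, -6670, -11074, -17062, -24874, -34750, -46930
-3060, -4404, -5988, -7812, -9876, -12180
-1344, -1584, -1824, -2064, -2304
-240, -240, -240, -240
The fifth differences are constant at -240.
Work back: -1344 + 240 = -1104;  -3060 + 1104 = -1956;  -3610 + 1956 = -1654;  -2317 + 1654 = -663;  -771 + 663 = -108

-108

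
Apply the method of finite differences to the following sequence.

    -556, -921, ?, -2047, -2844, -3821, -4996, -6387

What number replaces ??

-1412

Using the last 5 terms:
Δ: -797  -977  -1175  -1391
Δ²: -180  -198  -216
Δ³: -18  -18
Constant third difference = -18.
Extend backward: -180 + 18 = -162;  -797 + 162 = -635;  -2047 + 635 = -1412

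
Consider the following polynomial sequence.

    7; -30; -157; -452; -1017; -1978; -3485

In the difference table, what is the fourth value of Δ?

-565

Δ: -37, -127, -295, -565, -961, -1507
Δ²: -90, -168, -270, -396, -546
Δ³: -78, -102, -126, -150
Δ⁴: -24, -24, -24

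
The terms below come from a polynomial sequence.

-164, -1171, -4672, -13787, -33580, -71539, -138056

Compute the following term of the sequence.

-246907

D1: -1007 , -3501 , -9115 , -19793 , -37959 , -66517
D2: -2494 , -5614 , -10678 , -18166 , -28558
D3: -3120 , -5064 , -7488 , -10392
D4: -1944 , -2424 , -2904
D5: -480 , -480
The fifth differences are constant (-480).
-2904 − 480 = -3384;  -10392 − 3384 = -13776;  -28558 − 13776 = -42334;  -66517 − 42334 = -108851;  -138056 − 108851 = -246907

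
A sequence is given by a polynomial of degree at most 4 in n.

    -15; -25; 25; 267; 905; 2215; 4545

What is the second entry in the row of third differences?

204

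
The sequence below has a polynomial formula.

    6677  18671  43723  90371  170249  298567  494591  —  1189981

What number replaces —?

782123

Using the first 7 terms:
11994, 25052, 46648, 79878, 128318, 196024
13058, 21596, 33230, 48440, 67706
8538, 11634, 15210, 19266
3096, 3576, 4056
480, 480
Constant fifth difference = 480.
Extend forward: 4056 + 480 = 4536;  19266 + 4536 = 23802;  67706 + 23802 = 91508;  196024 + 91508 = 287532;  494591 + 287532 = 782123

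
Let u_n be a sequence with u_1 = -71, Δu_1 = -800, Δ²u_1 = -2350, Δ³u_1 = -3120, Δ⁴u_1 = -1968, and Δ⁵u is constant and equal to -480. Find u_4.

Build the table forward from the leading diagonal:
Fifth differences: -480  -480  -480  -480
Fourth differences: -1968  -2448  -2928  -3408
Third differences: -3120  -5088  -7536  -10464
Second differences: -2350  -5470  -10558  -18094
First differences: -800  -3150  -8620  -19178
u: -71  -871  -4021  -12641

-12641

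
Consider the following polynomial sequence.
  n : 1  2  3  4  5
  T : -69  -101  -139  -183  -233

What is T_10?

D1: -32 , -38 , -44 , -50
D2: -6 , -6 , -6
Second differences constant at -6.
-50 − 6 = -56;  -233 − 56 = -289
-56 − 6 = -62;  -289 − 62 = -351
-62 − 6 = -68;  -351 − 68 = -419
-68 − 6 = -74;  -419 − 74 = -493
-74 − 6 = -80;  -493 − 80 = -573

-573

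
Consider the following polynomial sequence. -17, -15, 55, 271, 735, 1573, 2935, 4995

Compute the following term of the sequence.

7951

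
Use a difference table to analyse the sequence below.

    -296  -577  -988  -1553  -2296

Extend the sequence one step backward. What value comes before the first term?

-121

Δ: -281  -411  -565  -743
Δ²: -130  -154  -178
Δ³: -24  -24
The third differences are constant at -24.
Work back: -130 + 24 = -106;  -281 + 106 = -175;  -296 + 175 = -121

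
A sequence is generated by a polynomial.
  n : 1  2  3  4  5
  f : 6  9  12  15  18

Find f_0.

First differences: 3, 3, 3, 3
The first differences are constant at 3.
Work back: 6 − 3 = 3

3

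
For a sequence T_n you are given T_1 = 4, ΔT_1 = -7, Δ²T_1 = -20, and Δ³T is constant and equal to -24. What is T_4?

-101

Build the table forward from the leading diagonal:
Δ³: -24, -24, -24, -24
Δ²: -20, -44, -68, -92
Δ: -7, -27, -71, -139
T: 4, -3, -30, -101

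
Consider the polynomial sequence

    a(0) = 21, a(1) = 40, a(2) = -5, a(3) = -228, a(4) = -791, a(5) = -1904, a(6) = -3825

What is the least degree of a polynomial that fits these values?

4

Δ: 19, -45, -223, -563, -1113, -1921
Δ²: -64, -178, -340, -550, -808
Δ³: -114, -162, -210, -258
Δ⁴: -48, -48, -48
The fourth differences are constant, so the polynomial has degree 4.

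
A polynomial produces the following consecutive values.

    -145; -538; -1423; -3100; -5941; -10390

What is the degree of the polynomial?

4

D1: -393, -885, -1677, -2841, -4449
D2: -492, -792, -1164, -1608
D3: -300, -372, -444
D4: -72, -72
The fourth differences are constant, so the polynomial has degree 4.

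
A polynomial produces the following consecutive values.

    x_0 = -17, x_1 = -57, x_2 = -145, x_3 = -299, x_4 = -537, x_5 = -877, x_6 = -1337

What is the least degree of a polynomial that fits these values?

3

D1: -40, -88, -154, -238, -340, -460
D2: -48, -66, -84, -102, -120
D3: -18, -18, -18, -18
The third differences are constant, so the polynomial has degree 3.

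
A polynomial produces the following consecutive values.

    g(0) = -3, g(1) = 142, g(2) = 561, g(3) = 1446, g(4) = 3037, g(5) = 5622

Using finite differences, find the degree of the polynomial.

D1: 145, 419, 885, 1591, 2585
D2: 274, 466, 706, 994
D3: 192, 240, 288
D4: 48, 48
The fourth differences are constant, so the polynomial has degree 4.

4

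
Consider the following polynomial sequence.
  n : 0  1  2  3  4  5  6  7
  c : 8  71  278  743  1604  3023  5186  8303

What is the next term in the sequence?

D1: 63  207  465  861  1419  2163  3117
D2: 144  258  396  558  744  954
D3: 114  138  162  186  210
D4: 24  24  24  24
The fourth differences are constant (24).
210 + 24 = 234;  954 + 234 = 1188;  3117 + 1188 = 4305;  8303 + 4305 = 12608

12608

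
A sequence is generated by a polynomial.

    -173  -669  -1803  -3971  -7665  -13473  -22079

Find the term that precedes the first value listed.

Δ: -496, -1134, -2168, -3694, -5808, -8606
Δ²: -638, -1034, -1526, -2114, -2798
Δ³: -396, -492, -588, -684
Δ⁴: -96, -96, -96
The fourth differences are constant at -96.
Work back: -396 + 96 = -300;  -638 + 300 = -338;  -496 + 338 = -158;  -173 + 158 = -15

-15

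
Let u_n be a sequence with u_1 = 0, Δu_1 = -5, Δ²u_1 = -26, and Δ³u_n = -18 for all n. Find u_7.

-780

Build the table forward from the leading diagonal:
D3: -18  -18  -18  -18  -18  -18  -18
D2: -26  -44  -62  -80  -98  -116  -134
D1: -5  -31  -75  -137  -217  -315  -431
u: 0  -5  -36  -111  -248  -465  -780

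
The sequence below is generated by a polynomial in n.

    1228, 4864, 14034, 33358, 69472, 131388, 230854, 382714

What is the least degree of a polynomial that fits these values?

5

First differences: 3636, 9170, 19324, 36114, 61916, 99466, 151860
Second differences: 5534, 10154, 16790, 25802, 37550, 52394
Third differences: 4620, 6636, 9012, 11748, 14844
Fourth differences: 2016, 2376, 2736, 3096
Fifth differences: 360, 360, 360
The fifth differences are constant, so the polynomial has degree 5.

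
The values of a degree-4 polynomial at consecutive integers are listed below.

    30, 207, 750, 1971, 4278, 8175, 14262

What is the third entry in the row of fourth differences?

96

D1: 177, 543, 1221, 2307, 3897, 6087
D2: 366, 678, 1086, 1590, 2190
D3: 312, 408, 504, 600
D4: 96, 96, 96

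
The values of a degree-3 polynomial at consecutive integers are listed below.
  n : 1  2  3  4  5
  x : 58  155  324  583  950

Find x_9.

3858

Δ: 97  169  259  367
Δ²: 72  90  108
Δ³: 18  18
The third differences are constant (18).
108 + 18 = 126;  367 + 126 = 493;  950 + 493 = 1443
126 + 18 = 144;  493 + 144 = 637;  1443 + 637 = 2080
144 + 18 = 162;  637 + 162 = 799;  2080 + 799 = 2879
162 + 18 = 180;  799 + 180 = 979;  2879 + 979 = 3858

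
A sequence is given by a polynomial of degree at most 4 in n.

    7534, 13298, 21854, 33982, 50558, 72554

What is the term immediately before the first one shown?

First differences: 5764, 8556, 12128, 16576, 21996
Second differences: 2792, 3572, 4448, 5420
Third differences: 780, 876, 972
Fourth differences: 96, 96
The fourth differences are constant at 96.
Work back: 780 − 96 = 684;  2792 − 684 = 2108;  5764 − 2108 = 3656;  7534 − 3656 = 3878

3878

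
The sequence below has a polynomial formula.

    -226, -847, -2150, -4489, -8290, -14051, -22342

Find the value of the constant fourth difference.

-72

First differences: -621, -1303, -2339, -3801, -5761, -8291
Second differences: -682, -1036, -1462, -1960, -2530
Third differences: -354, -426, -498, -570
Fourth differences: -72, -72, -72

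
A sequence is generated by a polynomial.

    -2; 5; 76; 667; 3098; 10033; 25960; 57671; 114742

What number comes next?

Δ: 7, 71, 591, 2431, 6935, 15927, 31711, 57071
Δ²: 64, 520, 1840, 4504, 8992, 15784, 25360
Δ³: 456, 1320, 2664, 4488, 6792, 9576
Δ⁴: 864, 1344, 1824, 2304, 2784
Δ⁵: 480, 480, 480, 480
Constant fifth difference = 480, so extend:
2784 + 480 = 3264;  9576 + 3264 = 12840;  25360 + 12840 = 38200;  57071 + 38200 = 95271;  114742 + 95271 = 210013

210013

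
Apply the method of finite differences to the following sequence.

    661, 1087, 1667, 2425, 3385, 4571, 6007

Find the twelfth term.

17777

Δ: 426  580  758  960  1186  1436
Δ²: 154  178  202  226  250
Δ³: 24  24  24  24
Third differences constant at 24.
250 + 24 = 274;  1436 + 274 = 1710;  6007 + 1710 = 7717
274 + 24 = 298;  1710 + 298 = 2008;  7717 + 2008 = 9725
298 + 24 = 322;  2008 + 322 = 2330;  9725 + 2330 = 12055
322 + 24 = 346;  2330 + 346 = 2676;  12055 + 2676 = 14731
346 + 24 = 370;  2676 + 370 = 3046;  14731 + 3046 = 17777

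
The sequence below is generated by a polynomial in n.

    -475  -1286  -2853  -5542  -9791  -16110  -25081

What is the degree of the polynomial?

-811, -1567, -2689, -4249, -6319, -8971
-756, -1122, -1560, -2070, -2652
-366, -438, -510, -582
-72, -72, -72
The fourth differences are constant, so the polynomial has degree 4.

4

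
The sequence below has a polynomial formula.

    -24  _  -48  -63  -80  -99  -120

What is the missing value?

Using the last 5 terms:
Δ: -15  -17  -19  -21
Δ²: -2  -2  -2
Constant second difference = -2.
Extend backward: -15 + 2 = -13;  -48 + 13 = -35

-35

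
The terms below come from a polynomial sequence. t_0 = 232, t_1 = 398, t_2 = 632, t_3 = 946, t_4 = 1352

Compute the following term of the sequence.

1862

D1: 166  234  314  406
D2: 68  80  92
D3: 12  12
The third differences are constant (12).
92 + 12 = 104;  406 + 104 = 510;  1352 + 510 = 1862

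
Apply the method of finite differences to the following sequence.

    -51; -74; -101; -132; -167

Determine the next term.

Δ: -23  -27  -31  -35
Δ²: -4  -4  -4
Second differences constant at -4.
-35 − 4 = -39;  -167 − 39 = -206

-206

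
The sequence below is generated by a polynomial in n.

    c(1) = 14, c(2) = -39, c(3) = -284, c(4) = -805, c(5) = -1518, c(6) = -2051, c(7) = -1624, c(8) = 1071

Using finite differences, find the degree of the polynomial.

D1: -53, -245, -521, -713, -533, 427, 2695
D2: -192, -276, -192, 180, 960, 2268
D3: -84, 84, 372, 780, 1308
D4: 168, 288, 408, 528
D5: 120, 120, 120
The fifth differences are constant, so the polynomial has degree 5.

5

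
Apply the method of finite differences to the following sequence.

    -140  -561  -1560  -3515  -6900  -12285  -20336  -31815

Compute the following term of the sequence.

-47580

-421, -999, -1955, -3385, -5385, -8051, -11479
-578, -956, -1430, -2000, -2666, -3428
-378, -474, -570, -666, -762
-96, -96, -96, -96
Constant fourth difference = -96, so extend:
-762 − 96 = -858;  -3428 − 858 = -4286;  -11479 − 4286 = -15765;  -31815 − 15765 = -47580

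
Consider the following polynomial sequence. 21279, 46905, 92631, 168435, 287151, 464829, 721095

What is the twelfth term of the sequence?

4163835

D1: 25626 , 45726 , 75804 , 118716 , 177678 , 256266
D2: 20100 , 30078 , 42912 , 58962 , 78588
D3: 9978 , 12834 , 16050 , 19626
D4: 2856 , 3216 , 3576
D5: 360 , 360
Fifth differences constant at 360.
3576 + 360 = 3936;  19626 + 3936 = 23562;  78588 + 23562 = 102150;  256266 + 102150 = 358416;  721095 + 358416 = 1079511
3936 + 360 = 4296;  23562 + 4296 = 27858;  102150 + 27858 = 130008;  358416 + 130008 = 488424;  1079511 + 488424 = 1567935
4296 + 360 = 4656;  27858 + 4656 = 32514;  130008 + 32514 = 162522;  488424 + 162522 = 650946;  1567935 + 650946 = 2218881
4656 + 360 = 5016;  32514 + 5016 = 37530;  162522 + 37530 = 200052;  650946 + 200052 = 850998;  2218881 + 850998 = 3069879
5016 + 360 = 5376;  37530 + 5376 = 42906;  200052 + 42906 = 242958;  850998 + 242958 = 1093956;  3069879 + 1093956 = 4163835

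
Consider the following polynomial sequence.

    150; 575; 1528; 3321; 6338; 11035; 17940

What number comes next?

27653

425, 953, 1793, 3017, 4697, 6905
528, 840, 1224, 1680, 2208
312, 384, 456, 528
72, 72, 72
Fourth differences constant at 72.
528 + 72 = 600;  2208 + 600 = 2808;  6905 + 2808 = 9713;  17940 + 9713 = 27653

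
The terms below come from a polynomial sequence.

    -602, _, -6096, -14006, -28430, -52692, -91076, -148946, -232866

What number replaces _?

Using the last 7 terms:
First differences: -7910  -14424  -24262  -38384  -57870  -83920
Second differences: -6514  -9838  -14122  -19486  -26050
Third differences: -3324  -4284  -5364  -6564
Fourth differences: -960  -1080  -1200
Fifth differences: -120  -120
Constant fifth difference = -120.
Extend backward: -960 + 120 = -840;  -3324 + 840 = -2484;  -6514 + 2484 = -4030;  -7910 + 4030 = -3880;  -6096 + 3880 = -2216

-2216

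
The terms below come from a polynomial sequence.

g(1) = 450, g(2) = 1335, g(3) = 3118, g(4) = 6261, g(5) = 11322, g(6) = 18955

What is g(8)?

45033

885 , 1783 , 3143 , 5061 , 7633
898 , 1360 , 1918 , 2572
462 , 558 , 654
96 , 96
Fourth differences constant at 96.
654 + 96 = 750;  2572 + 750 = 3322;  7633 + 3322 = 10955;  18955 + 10955 = 29910
750 + 96 = 846;  3322 + 846 = 4168;  10955 + 4168 = 15123;  29910 + 15123 = 45033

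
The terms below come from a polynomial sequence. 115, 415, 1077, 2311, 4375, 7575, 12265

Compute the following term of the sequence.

18847

300, 662, 1234, 2064, 3200, 4690
362, 572, 830, 1136, 1490
210, 258, 306, 354
48, 48, 48
Fourth differences constant at 48.
354 + 48 = 402;  1490 + 402 = 1892;  4690 + 1892 = 6582;  12265 + 6582 = 18847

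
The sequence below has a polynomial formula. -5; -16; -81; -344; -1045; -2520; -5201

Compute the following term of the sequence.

-9616

-11, -65, -263, -701, -1475, -2681
-54, -198, -438, -774, -1206
-144, -240, -336, -432
-96, -96, -96
Fourth differences constant at -96.
-432 − 96 = -528;  -1206 − 528 = -1734;  -2681 − 1734 = -4415;  -5201 − 4415 = -9616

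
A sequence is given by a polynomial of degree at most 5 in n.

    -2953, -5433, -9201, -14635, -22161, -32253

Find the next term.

D1: -2480  -3768  -5434  -7526  -10092
D2: -1288  -1666  -2092  -2566
D3: -378  -426  -474
D4: -48  -48
The fourth differences are constant (-48).
-474 − 48 = -522;  -2566 − 522 = -3088;  -10092 − 3088 = -13180;  -32253 − 13180 = -45433

-45433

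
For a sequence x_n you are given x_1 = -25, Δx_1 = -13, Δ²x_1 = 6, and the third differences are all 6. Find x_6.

Build the table forward from the leading diagonal:
Third differences: 6, 6, 6, 6, 6, 6
Second differences: 6, 12, 18, 24, 30, 36
First differences: -13, -7, 5, 23, 47, 77
x: -25, -38, -45, -40, -17, 30

30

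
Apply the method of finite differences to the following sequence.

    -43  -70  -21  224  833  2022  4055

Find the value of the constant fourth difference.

Δ: -27, 49, 245, 609, 1189, 2033
Δ²: 76, 196, 364, 580, 844
Δ³: 120, 168, 216, 264
Δ⁴: 48, 48, 48

48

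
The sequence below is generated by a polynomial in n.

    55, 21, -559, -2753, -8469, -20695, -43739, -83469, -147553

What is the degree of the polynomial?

5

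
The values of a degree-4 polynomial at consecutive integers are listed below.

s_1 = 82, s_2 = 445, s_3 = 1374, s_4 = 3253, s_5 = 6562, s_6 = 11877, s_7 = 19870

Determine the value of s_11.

First differences: 363, 929, 1879, 3309, 5315, 7993
Second differences: 566, 950, 1430, 2006, 2678
Third differences: 384, 480, 576, 672
Fourth differences: 96, 96, 96
The fourth differences are constant (96).
672 + 96 = 768;  2678 + 768 = 3446;  7993 + 3446 = 11439;  19870 + 11439 = 31309
768 + 96 = 864;  3446 + 864 = 4310;  11439 + 4310 = 15749;  31309 + 15749 = 47058
864 + 96 = 960;  4310 + 960 = 5270;  15749 + 5270 = 21019;  47058 + 21019 = 68077
960 + 96 = 1056;  5270 + 1056 = 6326;  21019 + 6326 = 27345;  68077 + 27345 = 95422

95422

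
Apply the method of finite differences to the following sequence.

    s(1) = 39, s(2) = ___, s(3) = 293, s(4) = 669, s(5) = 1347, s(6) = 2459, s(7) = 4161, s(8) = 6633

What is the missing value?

111

Using the last 6 terms:
Δ: 376, 678, 1112, 1702, 2472
Δ²: 302, 434, 590, 770
Δ³: 132, 156, 180
Δ⁴: 24, 24
Constant fourth difference = 24.
Extend backward: 132 − 24 = 108;  302 − 108 = 194;  376 − 194 = 182;  293 − 182 = 111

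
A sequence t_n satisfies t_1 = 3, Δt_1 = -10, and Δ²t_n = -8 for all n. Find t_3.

Build the table forward from the leading diagonal:
D2: -8  -8  -8
D1: -10  -18  -26
t: 3  -7  -25

-25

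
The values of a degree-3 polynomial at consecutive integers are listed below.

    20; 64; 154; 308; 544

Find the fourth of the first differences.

236

D1: 44, 90, 154, 236
D2: 46, 64, 82
D3: 18, 18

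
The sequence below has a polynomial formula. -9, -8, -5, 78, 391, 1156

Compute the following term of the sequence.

D1: 1, 3, 83, 313, 765
D2: 2, 80, 230, 452
D3: 78, 150, 222
D4: 72, 72
Constant fourth difference = 72, so extend:
222 + 72 = 294;  452 + 294 = 746;  765 + 746 = 1511;  1156 + 1511 = 2667

2667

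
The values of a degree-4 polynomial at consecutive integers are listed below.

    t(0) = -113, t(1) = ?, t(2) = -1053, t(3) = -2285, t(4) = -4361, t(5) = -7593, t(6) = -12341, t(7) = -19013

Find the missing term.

-401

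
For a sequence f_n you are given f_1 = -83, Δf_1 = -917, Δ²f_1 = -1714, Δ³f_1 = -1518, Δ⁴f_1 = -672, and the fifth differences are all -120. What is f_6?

-40468

Build the table forward from the leading diagonal:
Δ⁵: -120, -120, -120, -120, -120, -120
Δ⁴: -672, -792, -912, -1032, -1152, -1272
Δ³: -1518, -2190, -2982, -3894, -4926, -6078
Δ²: -1714, -3232, -5422, -8404, -12298, -17224
Δ: -917, -2631, -5863, -11285, -19689, -31987
f: -83, -1000, -3631, -9494, -20779, -40468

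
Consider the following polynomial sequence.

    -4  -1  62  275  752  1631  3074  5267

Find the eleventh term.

First differences: 3  63  213  477  879  1443  2193
Second differences: 60  150  264  402  564  750
Third differences: 90  114  138  162  186
Fourth differences: 24  24  24  24
Fourth differences constant at 24.
186 + 24 = 210;  750 + 210 = 960;  2193 + 960 = 3153;  5267 + 3153 = 8420
210 + 24 = 234;  960 + 234 = 1194;  3153 + 1194 = 4347;  8420 + 4347 = 12767
234 + 24 = 258;  1194 + 258 = 1452;  4347 + 1452 = 5799;  12767 + 5799 = 18566

18566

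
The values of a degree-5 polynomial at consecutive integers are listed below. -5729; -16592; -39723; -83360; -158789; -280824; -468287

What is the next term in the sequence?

-744488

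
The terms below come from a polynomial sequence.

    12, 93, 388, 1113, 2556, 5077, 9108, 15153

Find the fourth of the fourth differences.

First differences: 81, 295, 725, 1443, 2521, 4031, 6045
Second differences: 214, 430, 718, 1078, 1510, 2014
Third differences: 216, 288, 360, 432, 504
Fourth differences: 72, 72, 72, 72

72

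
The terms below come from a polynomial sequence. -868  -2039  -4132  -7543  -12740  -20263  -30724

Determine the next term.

-44807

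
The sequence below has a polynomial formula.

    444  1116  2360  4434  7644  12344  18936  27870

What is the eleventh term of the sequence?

73944

D1: 672 , 1244 , 2074 , 3210 , 4700 , 6592 , 8934
D2: 572 , 830 , 1136 , 1490 , 1892 , 2342
D3: 258 , 306 , 354 , 402 , 450
D4: 48 , 48 , 48 , 48
Fourth differences constant at 48.
450 + 48 = 498;  2342 + 498 = 2840;  8934 + 2840 = 11774;  27870 + 11774 = 39644
498 + 48 = 546;  2840 + 546 = 3386;  11774 + 3386 = 15160;  39644 + 15160 = 54804
546 + 48 = 594;  3386 + 594 = 3980;  15160 + 3980 = 19140;  54804 + 19140 = 73944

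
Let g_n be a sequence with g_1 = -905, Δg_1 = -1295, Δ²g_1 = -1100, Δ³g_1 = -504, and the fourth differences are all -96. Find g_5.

-14797

Build the table forward from the leading diagonal:
Fourth differences: -96, -96, -96, -96, -96
Third differences: -504, -600, -696, -792, -888
Second differences: -1100, -1604, -2204, -2900, -3692
First differences: -1295, -2395, -3999, -6203, -9103
g: -905, -2200, -4595, -8594, -14797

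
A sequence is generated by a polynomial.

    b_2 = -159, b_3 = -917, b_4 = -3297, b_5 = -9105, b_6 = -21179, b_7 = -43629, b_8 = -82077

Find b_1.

-9

Δ: -758, -2380, -5808, -12074, -22450, -38448
Δ²: -1622, -3428, -6266, -10376, -15998
Δ³: -1806, -2838, -4110, -5622
Δ⁴: -1032, -1272, -1512
Δ⁵: -240, -240
The fifth differences are constant at -240.
Work back: -1032 + 240 = -792;  -1806 + 792 = -1014;  -1622 + 1014 = -608;  -758 + 608 = -150;  -159 + 150 = -9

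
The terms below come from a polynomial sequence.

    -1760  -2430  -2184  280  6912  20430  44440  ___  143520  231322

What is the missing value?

83556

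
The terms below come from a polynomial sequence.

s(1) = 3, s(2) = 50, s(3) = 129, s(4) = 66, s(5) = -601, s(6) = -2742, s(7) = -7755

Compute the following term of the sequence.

-17686

First differences: 47, 79, -63, -667, -2141, -5013
Second differences: 32, -142, -604, -1474, -2872
Third differences: -174, -462, -870, -1398
Fourth differences: -288, -408, -528
Fifth differences: -120, -120
The fifth differences are constant (-120).
-528 − 120 = -648;  -1398 − 648 = -2046;  -2872 − 2046 = -4918;  -5013 − 4918 = -9931;  -7755 − 9931 = -17686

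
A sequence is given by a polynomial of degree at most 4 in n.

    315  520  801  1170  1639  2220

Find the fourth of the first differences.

469

First differences: 205, 281, 369, 469, 581
Second differences: 76, 88, 100, 112
Third differences: 12, 12, 12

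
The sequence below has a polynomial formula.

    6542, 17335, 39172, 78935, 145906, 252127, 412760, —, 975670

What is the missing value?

646447

Using the first 7 terms:
10793  21837  39763  66971  106221  160633
11044  17926  27208  39250  54412
6882  9282  12042  15162
2400  2760  3120
360  360
Constant fifth difference = 360.
Extend forward: 3120 + 360 = 3480;  15162 + 3480 = 18642;  54412 + 18642 = 73054;  160633 + 73054 = 233687;  412760 + 233687 = 646447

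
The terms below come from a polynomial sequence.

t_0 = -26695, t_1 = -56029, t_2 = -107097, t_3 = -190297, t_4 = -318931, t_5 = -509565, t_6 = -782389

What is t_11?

-29334, -51068, -83200, -128634, -190634, -272824
-21734, -32132, -45434, -62000, -82190
-10398, -13302, -16566, -20190
-2904, -3264, -3624
-360, -360
The fifth differences are constant (-360).
-3624 − 360 = -3984;  -20190 − 3984 = -24174;  -82190 − 24174 = -106364;  -272824 − 106364 = -379188;  -782389 − 379188 = -1161577
-3984 − 360 = -4344;  -24174 − 4344 = -28518;  -106364 − 28518 = -134882;  -379188 − 134882 = -514070;  -1161577 − 514070 = -1675647
-4344 − 360 = -4704;  -28518 − 4704 = -33222;  -134882 − 33222 = -168104;  -514070 − 168104 = -682174;  -1675647 − 682174 = -2357821
-4704 − 360 = -5064;  -33222 − 5064 = -38286;  -168104 − 38286 = -206390;  -682174 − 206390 = -888564;  -2357821 − 888564 = -3246385
-5064 − 360 = -5424;  -38286 − 5424 = -43710;  -206390 − 43710 = -250100;  -888564 − 250100 = -1138664;  -3246385 − 1138664 = -4385049

-4385049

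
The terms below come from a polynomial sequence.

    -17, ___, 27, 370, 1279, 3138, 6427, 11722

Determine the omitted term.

-38

Using the last 6 terms:
D1: 343  909  1859  3289  5295
D2: 566  950  1430  2006
D3: 384  480  576
D4: 96  96
Constant fourth difference = 96.
Extend backward: 384 − 96 = 288;  566 − 288 = 278;  343 − 278 = 65;  27 − 65 = -38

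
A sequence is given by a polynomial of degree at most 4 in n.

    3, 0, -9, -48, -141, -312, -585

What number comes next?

D1: -3, -9, -39, -93, -171, -273
D2: -6, -30, -54, -78, -102
D3: -24, -24, -24, -24
Third differences constant at -24.
-102 − 24 = -126;  -273 − 126 = -399;  -585 − 399 = -984

-984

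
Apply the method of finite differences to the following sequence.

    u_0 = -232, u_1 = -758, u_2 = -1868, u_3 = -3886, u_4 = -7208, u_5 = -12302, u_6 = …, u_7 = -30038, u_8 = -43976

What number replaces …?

-19708

Using the first 6 terms:
-526, -1110, -2018, -3322, -5094
-584, -908, -1304, -1772
-324, -396, -468
-72, -72
Constant fourth difference = -72.
Extend forward: -468 − 72 = -540;  -1772 − 540 = -2312;  -5094 − 2312 = -7406;  -12302 − 7406 = -19708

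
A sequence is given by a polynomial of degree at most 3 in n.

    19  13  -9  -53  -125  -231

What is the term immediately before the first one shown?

15

Δ: -6  -22  -44  -72  -106
Δ²: -16  -22  -28  -34
Δ³: -6  -6  -6
The third differences are constant at -6.
Work back: -16 + 6 = -10;  -6 + 10 = 4;  19 − 4 = 15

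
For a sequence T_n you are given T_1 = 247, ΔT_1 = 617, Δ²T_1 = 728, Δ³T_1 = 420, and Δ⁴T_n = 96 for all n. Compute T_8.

Build the table forward from the leading diagonal:
D4: 96  96  96  96  96  96  96  96
D3: 420  516  612  708  804  900  996  1092
D2: 728  1148  1664  2276  2984  3788  4688  5684
D1: 617  1345  2493  4157  6433  9417  13205  17893
T: 247  864  2209  4702  8859  15292  24709  37914

37914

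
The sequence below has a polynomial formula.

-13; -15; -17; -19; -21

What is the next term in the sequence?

-2  -2  -2  -2
Constant first difference = -2, so extend:
-21 − 2 = -23

-23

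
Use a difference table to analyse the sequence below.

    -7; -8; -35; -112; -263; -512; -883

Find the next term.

Δ: -1, -27, -77, -151, -249, -371
Δ²: -26, -50, -74, -98, -122
Δ³: -24, -24, -24, -24
Constant third difference = -24, so extend:
-122 − 24 = -146;  -371 − 146 = -517;  -883 − 517 = -1400

-1400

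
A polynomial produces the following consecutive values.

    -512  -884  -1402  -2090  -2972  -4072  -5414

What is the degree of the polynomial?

D1: -372, -518, -688, -882, -1100, -1342
D2: -146, -170, -194, -218, -242
D3: -24, -24, -24, -24
The third differences are constant, so the polynomial has degree 3.

3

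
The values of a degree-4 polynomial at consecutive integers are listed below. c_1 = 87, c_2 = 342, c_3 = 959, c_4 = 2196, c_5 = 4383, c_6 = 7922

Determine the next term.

13287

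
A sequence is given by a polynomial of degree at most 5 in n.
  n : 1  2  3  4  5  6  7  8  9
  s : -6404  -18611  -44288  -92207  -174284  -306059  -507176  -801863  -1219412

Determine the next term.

-1794659

D1: -12207  -25677  -47919  -82077  -131775  -201117  -294687  -417549
D2: -13470  -22242  -34158  -49698  -69342  -93570  -122862
D3: -8772  -11916  -15540  -19644  -24228  -29292
D4: -3144  -3624  -4104  -4584  -5064
D5: -480  -480  -480  -480
The fifth differences are constant (-480).
-5064 − 480 = -5544;  -29292 − 5544 = -34836;  -122862 − 34836 = -157698;  -417549 − 157698 = -575247;  -1219412 − 575247 = -1794659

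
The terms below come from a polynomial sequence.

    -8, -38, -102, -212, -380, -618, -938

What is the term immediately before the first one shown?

First differences: -30  -64  -110  -168  -238  -320
Second differences: -34  -46  -58  -70  -82
Third differences: -12  -12  -12  -12
The third differences are constant at -12.
Work back: -34 + 12 = -22;  -30 + 22 = -8;  -8 + 8 = 0

0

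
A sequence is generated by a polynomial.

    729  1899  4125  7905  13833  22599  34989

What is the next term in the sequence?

51885

1170, 2226, 3780, 5928, 8766, 12390
1056, 1554, 2148, 2838, 3624
498, 594, 690, 786
96, 96, 96
Fourth differences constant at 96.
786 + 96 = 882;  3624 + 882 = 4506;  12390 + 4506 = 16896;  34989 + 16896 = 51885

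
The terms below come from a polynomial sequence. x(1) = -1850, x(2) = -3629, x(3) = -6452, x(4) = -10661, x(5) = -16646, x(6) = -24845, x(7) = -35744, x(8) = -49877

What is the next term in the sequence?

First differences: -1779, -2823, -4209, -5985, -8199, -10899, -14133
Second differences: -1044, -1386, -1776, -2214, -2700, -3234
Third differences: -342, -390, -438, -486, -534
Fourth differences: -48, -48, -48, -48
The fourth differences are constant (-48).
-534 − 48 = -582;  -3234 − 582 = -3816;  -14133 − 3816 = -17949;  -49877 − 17949 = -67826

-67826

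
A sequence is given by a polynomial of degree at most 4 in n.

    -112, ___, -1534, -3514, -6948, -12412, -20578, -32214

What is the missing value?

-528

Using the last 6 terms:
Δ: -1980, -3434, -5464, -8166, -11636
Δ²: -1454, -2030, -2702, -3470
Δ³: -576, -672, -768
Δ⁴: -96, -96
Constant fourth difference = -96.
Extend backward: -576 + 96 = -480;  -1454 + 480 = -974;  -1980 + 974 = -1006;  -1534 + 1006 = -528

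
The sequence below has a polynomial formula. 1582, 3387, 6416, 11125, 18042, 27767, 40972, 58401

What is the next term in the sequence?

First differences: 1805  3029  4709  6917  9725  13205  17429
Second differences: 1224  1680  2208  2808  3480  4224
Third differences: 456  528  600  672  744
Fourth differences: 72  72  72  72
Constant fourth difference = 72, so extend:
744 + 72 = 816;  4224 + 816 = 5040;  17429 + 5040 = 22469;  58401 + 22469 = 80870

80870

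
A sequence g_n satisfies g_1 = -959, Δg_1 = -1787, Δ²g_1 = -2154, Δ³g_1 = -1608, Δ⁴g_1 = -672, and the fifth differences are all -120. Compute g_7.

Build the table forward from the leading diagonal:
Δ⁵: -120  -120  -120  -120  -120  -120  -120
Δ⁴: -672  -792  -912  -1032  -1152  -1272  -1392
Δ³: -1608  -2280  -3072  -3984  -5016  -6168  -7440
Δ²: -2154  -3762  -6042  -9114  -13098  -18114  -24282
Δ: -1787  -3941  -7703  -13745  -22859  -35957  -54071
g: -959  -2746  -6687  -14390  -28135  -50994  -86951

-86951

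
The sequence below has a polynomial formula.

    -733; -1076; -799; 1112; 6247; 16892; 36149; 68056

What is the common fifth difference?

120

First differences: -343, 277, 1911, 5135, 10645, 19257, 31907
Second differences: 620, 1634, 3224, 5510, 8612, 12650
Third differences: 1014, 1590, 2286, 3102, 4038
Fourth differences: 576, 696, 816, 936
Fifth differences: 120, 120, 120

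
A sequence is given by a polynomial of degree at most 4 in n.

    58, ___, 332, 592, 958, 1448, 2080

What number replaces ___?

160

Using the last 5 terms:
D1: 260  366  490  632
D2: 106  124  142
D3: 18  18
Constant third difference = 18.
Extend backward: 106 − 18 = 88;  260 − 88 = 172;  332 − 172 = 160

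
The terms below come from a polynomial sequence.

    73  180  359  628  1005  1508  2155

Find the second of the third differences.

18

Δ: 107, 179, 269, 377, 503, 647
Δ²: 72, 90, 108, 126, 144
Δ³: 18, 18, 18, 18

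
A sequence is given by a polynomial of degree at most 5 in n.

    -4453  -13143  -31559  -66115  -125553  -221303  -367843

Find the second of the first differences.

-18416

Δ: -8690, -18416, -34556, -59438, -95750, -146540
Δ²: -9726, -16140, -24882, -36312, -50790
Δ³: -6414, -8742, -11430, -14478
Δ⁴: -2328, -2688, -3048
Δ⁵: -360, -360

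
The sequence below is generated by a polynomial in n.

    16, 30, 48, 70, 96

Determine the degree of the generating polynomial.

2

Δ: 14, 18, 22, 26
Δ²: 4, 4, 4
The second differences are constant, so the polynomial has degree 2.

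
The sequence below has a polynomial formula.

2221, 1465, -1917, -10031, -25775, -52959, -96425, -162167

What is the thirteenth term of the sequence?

-1130567

First differences: -756, -3382, -8114, -15744, -27184, -43466, -65742
Second differences: -2626, -4732, -7630, -11440, -16282, -22276
Third differences: -2106, -2898, -3810, -4842, -5994
Fourth differences: -792, -912, -1032, -1152
Fifth differences: -120, -120, -120
Fifth differences constant at -120.
-1152 − 120 = -1272;  -5994 − 1272 = -7266;  -22276 − 7266 = -29542;  -65742 − 29542 = -95284;  -162167 − 95284 = -257451
-1272 − 120 = -1392;  -7266 − 1392 = -8658;  -29542 − 8658 = -38200;  -95284 − 38200 = -133484;  -257451 − 133484 = -390935
-1392 − 120 = -1512;  -8658 − 1512 = -10170;  -38200 − 10170 = -48370;  -133484 − 48370 = -181854;  -390935 − 181854 = -572789
-1512 − 120 = -1632;  -10170 − 1632 = -11802;  -48370 − 11802 = -60172;  -181854 − 60172 = -242026;  -572789 − 242026 = -814815
-1632 − 120 = -1752;  -11802 − 1752 = -13554;  -60172 − 13554 = -73726;  -242026 − 73726 = -315752;  -814815 − 315752 = -1130567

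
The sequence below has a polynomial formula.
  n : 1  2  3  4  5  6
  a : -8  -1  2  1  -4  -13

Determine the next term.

-26

D1: 7, 3, -1, -5, -9
D2: -4, -4, -4, -4
Second differences constant at -4.
-9 − 4 = -13;  -13 − 13 = -26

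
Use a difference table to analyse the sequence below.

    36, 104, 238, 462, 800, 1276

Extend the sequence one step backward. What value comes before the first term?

Δ: 68  134  224  338  476
Δ²: 66  90  114  138
Δ³: 24  24  24
The third differences are constant at 24.
Work back: 66 − 24 = 42;  68 − 42 = 26;  36 − 26 = 10

10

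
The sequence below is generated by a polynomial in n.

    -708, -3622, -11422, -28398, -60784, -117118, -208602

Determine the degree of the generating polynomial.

5

Δ: -2914, -7800, -16976, -32386, -56334, -91484
Δ²: -4886, -9176, -15410, -23948, -35150
Δ³: -4290, -6234, -8538, -11202
Δ⁴: -1944, -2304, -2664
Δ⁵: -360, -360
The fifth differences are constant, so the polynomial has degree 5.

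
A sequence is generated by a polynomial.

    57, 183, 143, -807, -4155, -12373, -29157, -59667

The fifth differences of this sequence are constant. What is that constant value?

Δ: 126, -40, -950, -3348, -8218, -16784, -30510
Δ²: -166, -910, -2398, -4870, -8566, -13726
Δ³: -744, -1488, -2472, -3696, -5160
Δ⁴: -744, -984, -1224, -1464
Δ⁵: -240, -240, -240

-240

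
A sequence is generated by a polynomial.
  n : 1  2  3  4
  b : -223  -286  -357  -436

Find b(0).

-168

-63  -71  -79
-8  -8
The second differences are constant at -8.
Work back: -63 + 8 = -55;  -223 + 55 = -168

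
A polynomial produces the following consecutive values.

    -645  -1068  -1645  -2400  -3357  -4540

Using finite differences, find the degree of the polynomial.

First differences: -423, -577, -755, -957, -1183
Second differences: -154, -178, -202, -226
Third differences: -24, -24, -24
The third differences are constant, so the polynomial has degree 3.

3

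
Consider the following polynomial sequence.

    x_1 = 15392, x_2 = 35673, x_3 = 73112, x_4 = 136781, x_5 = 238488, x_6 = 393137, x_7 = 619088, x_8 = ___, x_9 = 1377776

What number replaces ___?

Using the first 7 terms:
First differences: 20281, 37439, 63669, 101707, 154649, 225951
Second differences: 17158, 26230, 38038, 52942, 71302
Third differences: 9072, 11808, 14904, 18360
Fourth differences: 2736, 3096, 3456
Fifth differences: 360, 360
Constant fifth difference = 360.
Extend forward: 3456 + 360 = 3816;  18360 + 3816 = 22176;  71302 + 22176 = 93478;  225951 + 93478 = 319429;  619088 + 319429 = 938517

938517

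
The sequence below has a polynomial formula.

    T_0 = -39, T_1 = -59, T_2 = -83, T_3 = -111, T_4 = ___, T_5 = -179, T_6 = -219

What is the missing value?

-143

Using the first 4 terms:
D1: -20, -24, -28
D2: -4, -4
Constant second difference = -4.
Extend forward: -28 − 4 = -32;  -111 − 32 = -143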